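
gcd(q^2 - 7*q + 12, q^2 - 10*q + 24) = q - 4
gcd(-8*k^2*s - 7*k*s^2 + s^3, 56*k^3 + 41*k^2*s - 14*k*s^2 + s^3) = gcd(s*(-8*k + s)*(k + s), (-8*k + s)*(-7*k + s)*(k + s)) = -8*k^2 - 7*k*s + s^2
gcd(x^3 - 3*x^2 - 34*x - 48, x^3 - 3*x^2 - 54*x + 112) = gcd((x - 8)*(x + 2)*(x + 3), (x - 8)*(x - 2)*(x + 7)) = x - 8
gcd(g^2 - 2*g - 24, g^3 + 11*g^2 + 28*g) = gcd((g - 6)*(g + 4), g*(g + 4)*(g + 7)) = g + 4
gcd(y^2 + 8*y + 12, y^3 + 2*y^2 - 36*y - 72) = y^2 + 8*y + 12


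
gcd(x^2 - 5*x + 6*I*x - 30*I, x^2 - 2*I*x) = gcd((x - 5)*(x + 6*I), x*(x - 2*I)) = 1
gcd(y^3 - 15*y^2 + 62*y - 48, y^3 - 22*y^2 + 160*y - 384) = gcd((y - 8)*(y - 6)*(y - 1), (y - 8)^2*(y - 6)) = y^2 - 14*y + 48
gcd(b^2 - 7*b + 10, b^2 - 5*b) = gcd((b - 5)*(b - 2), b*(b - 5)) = b - 5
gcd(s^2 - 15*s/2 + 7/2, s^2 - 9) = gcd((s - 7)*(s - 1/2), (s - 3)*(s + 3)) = 1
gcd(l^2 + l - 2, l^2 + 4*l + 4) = l + 2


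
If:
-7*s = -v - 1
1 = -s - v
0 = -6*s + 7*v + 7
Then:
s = 0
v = -1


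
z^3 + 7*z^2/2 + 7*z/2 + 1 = (z + 1/2)*(z + 1)*(z + 2)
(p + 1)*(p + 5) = p^2 + 6*p + 5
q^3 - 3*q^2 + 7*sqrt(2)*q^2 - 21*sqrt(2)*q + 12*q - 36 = (q - 3)*(q + sqrt(2))*(q + 6*sqrt(2))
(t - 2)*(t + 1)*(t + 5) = t^3 + 4*t^2 - 7*t - 10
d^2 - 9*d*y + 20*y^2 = (d - 5*y)*(d - 4*y)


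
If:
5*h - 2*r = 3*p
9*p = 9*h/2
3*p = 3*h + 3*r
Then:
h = 0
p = 0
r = 0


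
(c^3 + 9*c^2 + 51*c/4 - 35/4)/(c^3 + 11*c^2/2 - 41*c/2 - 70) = (c - 1/2)/(c - 4)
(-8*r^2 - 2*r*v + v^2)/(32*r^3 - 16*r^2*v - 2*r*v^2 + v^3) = (-2*r - v)/(8*r^2 - 2*r*v - v^2)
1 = 1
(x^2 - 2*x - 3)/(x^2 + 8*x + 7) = (x - 3)/(x + 7)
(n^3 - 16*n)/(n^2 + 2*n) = (n^2 - 16)/(n + 2)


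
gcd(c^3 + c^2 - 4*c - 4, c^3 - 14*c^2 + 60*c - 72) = c - 2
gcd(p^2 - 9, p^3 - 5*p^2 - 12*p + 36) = p + 3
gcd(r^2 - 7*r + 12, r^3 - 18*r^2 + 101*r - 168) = r - 3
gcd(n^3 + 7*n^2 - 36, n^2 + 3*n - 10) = n - 2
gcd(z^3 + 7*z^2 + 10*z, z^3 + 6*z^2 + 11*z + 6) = z + 2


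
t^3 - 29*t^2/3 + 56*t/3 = t*(t - 7)*(t - 8/3)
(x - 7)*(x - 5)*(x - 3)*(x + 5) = x^4 - 10*x^3 - 4*x^2 + 250*x - 525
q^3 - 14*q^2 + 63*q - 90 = (q - 6)*(q - 5)*(q - 3)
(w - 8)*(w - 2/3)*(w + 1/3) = w^3 - 25*w^2/3 + 22*w/9 + 16/9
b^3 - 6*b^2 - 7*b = b*(b - 7)*(b + 1)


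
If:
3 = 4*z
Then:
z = 3/4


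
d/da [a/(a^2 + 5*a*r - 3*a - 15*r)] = (a^2 + 5*a*r - a*(2*a + 5*r - 3) - 3*a - 15*r)/(a^2 + 5*a*r - 3*a - 15*r)^2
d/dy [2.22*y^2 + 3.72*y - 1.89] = 4.44*y + 3.72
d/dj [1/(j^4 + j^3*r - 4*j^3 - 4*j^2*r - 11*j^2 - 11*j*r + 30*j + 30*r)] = (-4*j^3 - 3*j^2*r + 12*j^2 + 8*j*r + 22*j + 11*r - 30)/(j^4 + j^3*r - 4*j^3 - 4*j^2*r - 11*j^2 - 11*j*r + 30*j + 30*r)^2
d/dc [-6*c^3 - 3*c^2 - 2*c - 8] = -18*c^2 - 6*c - 2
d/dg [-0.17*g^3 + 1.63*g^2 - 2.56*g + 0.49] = -0.51*g^2 + 3.26*g - 2.56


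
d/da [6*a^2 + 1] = 12*a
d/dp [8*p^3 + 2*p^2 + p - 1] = 24*p^2 + 4*p + 1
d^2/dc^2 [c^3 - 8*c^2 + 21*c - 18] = 6*c - 16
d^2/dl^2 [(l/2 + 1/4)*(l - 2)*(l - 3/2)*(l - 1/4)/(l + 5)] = 3*(16*l^4 + 196*l^3 + 540*l^2 - 1300*l + 233)/(16*(l^3 + 15*l^2 + 75*l + 125))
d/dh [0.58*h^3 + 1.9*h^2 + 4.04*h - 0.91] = 1.74*h^2 + 3.8*h + 4.04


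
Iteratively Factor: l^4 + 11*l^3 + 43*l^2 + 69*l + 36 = (l + 1)*(l^3 + 10*l^2 + 33*l + 36) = (l + 1)*(l + 3)*(l^2 + 7*l + 12) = (l + 1)*(l + 3)*(l + 4)*(l + 3)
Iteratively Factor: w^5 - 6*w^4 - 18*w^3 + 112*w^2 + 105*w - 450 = (w - 5)*(w^4 - w^3 - 23*w^2 - 3*w + 90) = (w - 5)*(w + 3)*(w^3 - 4*w^2 - 11*w + 30) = (w - 5)^2*(w + 3)*(w^2 + w - 6) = (w - 5)^2*(w - 2)*(w + 3)*(w + 3)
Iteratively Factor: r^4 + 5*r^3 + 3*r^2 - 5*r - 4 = (r + 4)*(r^3 + r^2 - r - 1) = (r - 1)*(r + 4)*(r^2 + 2*r + 1) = (r - 1)*(r + 1)*(r + 4)*(r + 1)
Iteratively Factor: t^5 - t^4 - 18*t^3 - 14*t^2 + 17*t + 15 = (t - 5)*(t^4 + 4*t^3 + 2*t^2 - 4*t - 3) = (t - 5)*(t - 1)*(t^3 + 5*t^2 + 7*t + 3) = (t - 5)*(t - 1)*(t + 3)*(t^2 + 2*t + 1) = (t - 5)*(t - 1)*(t + 1)*(t + 3)*(t + 1)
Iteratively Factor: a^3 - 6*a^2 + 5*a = (a)*(a^2 - 6*a + 5) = a*(a - 1)*(a - 5)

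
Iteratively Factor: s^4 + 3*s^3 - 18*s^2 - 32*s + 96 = (s + 4)*(s^3 - s^2 - 14*s + 24) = (s - 3)*(s + 4)*(s^2 + 2*s - 8) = (s - 3)*(s - 2)*(s + 4)*(s + 4)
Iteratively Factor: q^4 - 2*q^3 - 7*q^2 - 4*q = (q + 1)*(q^3 - 3*q^2 - 4*q) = (q - 4)*(q + 1)*(q^2 + q) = q*(q - 4)*(q + 1)*(q + 1)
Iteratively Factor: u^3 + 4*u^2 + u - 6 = (u + 3)*(u^2 + u - 2) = (u + 2)*(u + 3)*(u - 1)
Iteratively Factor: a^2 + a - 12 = (a - 3)*(a + 4)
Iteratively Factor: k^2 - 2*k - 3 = (k - 3)*(k + 1)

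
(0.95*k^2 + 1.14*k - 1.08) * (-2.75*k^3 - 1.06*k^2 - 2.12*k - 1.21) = -2.6125*k^5 - 4.142*k^4 - 0.2524*k^3 - 2.4215*k^2 + 0.9102*k + 1.3068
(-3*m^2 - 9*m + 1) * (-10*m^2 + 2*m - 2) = 30*m^4 + 84*m^3 - 22*m^2 + 20*m - 2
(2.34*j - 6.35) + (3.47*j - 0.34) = 5.81*j - 6.69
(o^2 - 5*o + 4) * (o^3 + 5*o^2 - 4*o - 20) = o^5 - 25*o^3 + 20*o^2 + 84*o - 80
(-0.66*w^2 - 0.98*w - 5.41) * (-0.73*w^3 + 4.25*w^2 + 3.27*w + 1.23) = 0.4818*w^5 - 2.0896*w^4 - 2.3739*w^3 - 27.0089*w^2 - 18.8961*w - 6.6543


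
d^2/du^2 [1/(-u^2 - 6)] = 6*(2 - u^2)/(u^2 + 6)^3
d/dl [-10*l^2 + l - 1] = 1 - 20*l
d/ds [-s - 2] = -1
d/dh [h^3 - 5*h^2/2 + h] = 3*h^2 - 5*h + 1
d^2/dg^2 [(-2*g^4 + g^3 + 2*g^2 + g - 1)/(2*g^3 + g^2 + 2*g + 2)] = 2*(12*g^6 + 12*g^5 - 102*g^4 - 141*g^3 - 87*g^2 + 12*g + 2)/(8*g^9 + 12*g^8 + 30*g^7 + 49*g^6 + 54*g^5 + 66*g^4 + 56*g^3 + 36*g^2 + 24*g + 8)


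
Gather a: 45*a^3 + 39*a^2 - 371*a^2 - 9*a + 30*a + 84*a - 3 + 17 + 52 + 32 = 45*a^3 - 332*a^2 + 105*a + 98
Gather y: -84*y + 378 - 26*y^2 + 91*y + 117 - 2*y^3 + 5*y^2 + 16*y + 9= -2*y^3 - 21*y^2 + 23*y + 504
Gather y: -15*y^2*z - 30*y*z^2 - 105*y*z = -15*y^2*z + y*(-30*z^2 - 105*z)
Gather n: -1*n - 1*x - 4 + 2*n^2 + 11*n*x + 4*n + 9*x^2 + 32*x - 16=2*n^2 + n*(11*x + 3) + 9*x^2 + 31*x - 20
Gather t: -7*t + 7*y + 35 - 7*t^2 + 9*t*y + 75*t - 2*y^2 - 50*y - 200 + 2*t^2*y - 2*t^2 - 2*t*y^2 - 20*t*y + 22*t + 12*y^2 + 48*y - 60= t^2*(2*y - 9) + t*(-2*y^2 - 11*y + 90) + 10*y^2 + 5*y - 225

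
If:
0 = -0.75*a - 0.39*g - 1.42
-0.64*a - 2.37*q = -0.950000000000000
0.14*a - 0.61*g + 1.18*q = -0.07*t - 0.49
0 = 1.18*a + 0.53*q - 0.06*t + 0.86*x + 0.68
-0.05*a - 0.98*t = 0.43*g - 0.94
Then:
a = -3.20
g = 2.52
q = 1.27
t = 0.02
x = 2.83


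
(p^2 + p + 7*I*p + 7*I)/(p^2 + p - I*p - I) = (p + 7*I)/(p - I)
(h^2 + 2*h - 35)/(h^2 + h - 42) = (h - 5)/(h - 6)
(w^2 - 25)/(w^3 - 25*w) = 1/w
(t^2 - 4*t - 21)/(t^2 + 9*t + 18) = (t - 7)/(t + 6)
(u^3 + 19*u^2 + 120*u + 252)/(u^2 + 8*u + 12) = (u^2 + 13*u + 42)/(u + 2)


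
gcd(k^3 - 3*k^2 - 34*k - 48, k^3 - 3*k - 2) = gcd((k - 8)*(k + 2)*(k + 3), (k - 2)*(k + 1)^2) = 1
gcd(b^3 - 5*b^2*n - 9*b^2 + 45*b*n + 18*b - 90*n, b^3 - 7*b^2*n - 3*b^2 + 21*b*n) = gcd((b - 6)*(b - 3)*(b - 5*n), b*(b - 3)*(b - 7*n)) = b - 3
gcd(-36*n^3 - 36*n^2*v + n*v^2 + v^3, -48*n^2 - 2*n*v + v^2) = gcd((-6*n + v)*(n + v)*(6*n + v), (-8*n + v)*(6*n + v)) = 6*n + v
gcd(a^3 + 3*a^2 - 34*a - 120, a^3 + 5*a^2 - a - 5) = a + 5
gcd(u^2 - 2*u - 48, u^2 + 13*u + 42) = u + 6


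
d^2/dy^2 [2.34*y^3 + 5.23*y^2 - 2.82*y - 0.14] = 14.04*y + 10.46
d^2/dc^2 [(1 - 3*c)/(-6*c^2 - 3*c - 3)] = 2*((3*c - 1)*(4*c + 1)^2 - (18*c + 1)*(2*c^2 + c + 1))/(3*(2*c^2 + c + 1)^3)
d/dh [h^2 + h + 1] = 2*h + 1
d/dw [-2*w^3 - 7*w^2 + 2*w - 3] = -6*w^2 - 14*w + 2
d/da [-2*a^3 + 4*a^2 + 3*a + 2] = -6*a^2 + 8*a + 3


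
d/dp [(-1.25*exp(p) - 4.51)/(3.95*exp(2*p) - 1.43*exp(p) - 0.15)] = (4.9375*exp(2*p) + 35.629*exp(p) - 6.2618)*exp(p)/(15.6025*exp(4*p) - 11.297*exp(3*p) + 0.8599*exp(2*p) + 0.429*exp(p) + 0.0225)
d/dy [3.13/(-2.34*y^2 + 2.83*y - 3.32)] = (14.6484*y - 8.8579)/(2.34*y^2 - 2.83*y + 3.32)^2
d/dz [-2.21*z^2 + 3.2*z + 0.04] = 3.2 - 4.42*z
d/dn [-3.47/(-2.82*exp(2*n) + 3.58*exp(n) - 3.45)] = (12.4226 - 19.5708*exp(n))*exp(n)/(2.82*exp(2*n) - 3.58*exp(n) + 3.45)^2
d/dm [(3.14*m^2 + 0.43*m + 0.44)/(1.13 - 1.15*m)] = (-3.611*m^2 + 7.0964*m + 0.9919)/(1.3225*m^2 - 2.599*m + 1.2769)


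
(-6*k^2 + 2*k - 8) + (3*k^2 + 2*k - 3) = -3*k^2 + 4*k - 11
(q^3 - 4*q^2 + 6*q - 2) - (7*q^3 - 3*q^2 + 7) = -6*q^3 - q^2 + 6*q - 9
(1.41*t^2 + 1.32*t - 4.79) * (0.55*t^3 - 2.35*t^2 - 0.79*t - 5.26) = 0.7755*t^5 - 2.5875*t^4 - 6.8504*t^3 + 2.7971*t^2 - 3.1591*t + 25.1954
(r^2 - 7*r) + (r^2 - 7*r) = 2*r^2 - 14*r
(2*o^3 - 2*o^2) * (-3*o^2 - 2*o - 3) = -6*o^5 + 2*o^4 - 2*o^3 + 6*o^2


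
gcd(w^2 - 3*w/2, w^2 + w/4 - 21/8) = w - 3/2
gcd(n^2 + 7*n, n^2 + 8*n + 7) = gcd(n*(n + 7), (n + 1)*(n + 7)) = n + 7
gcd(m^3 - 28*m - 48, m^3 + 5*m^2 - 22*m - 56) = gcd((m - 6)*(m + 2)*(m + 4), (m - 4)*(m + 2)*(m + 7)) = m + 2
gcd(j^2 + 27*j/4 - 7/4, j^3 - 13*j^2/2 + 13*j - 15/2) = 1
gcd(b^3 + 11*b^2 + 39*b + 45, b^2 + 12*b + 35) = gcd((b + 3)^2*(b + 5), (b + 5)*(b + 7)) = b + 5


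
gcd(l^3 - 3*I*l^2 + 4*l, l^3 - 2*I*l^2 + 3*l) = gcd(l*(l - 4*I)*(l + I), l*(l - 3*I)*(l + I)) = l^2 + I*l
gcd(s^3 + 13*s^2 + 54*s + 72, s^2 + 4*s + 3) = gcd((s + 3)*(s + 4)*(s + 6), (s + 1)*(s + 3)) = s + 3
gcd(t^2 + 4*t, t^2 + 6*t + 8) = t + 4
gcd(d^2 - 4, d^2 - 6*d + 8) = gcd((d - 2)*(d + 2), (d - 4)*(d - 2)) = d - 2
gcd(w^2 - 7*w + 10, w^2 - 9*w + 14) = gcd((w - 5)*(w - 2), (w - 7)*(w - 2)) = w - 2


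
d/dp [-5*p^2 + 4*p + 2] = 4 - 10*p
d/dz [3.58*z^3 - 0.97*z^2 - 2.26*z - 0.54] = 10.74*z^2 - 1.94*z - 2.26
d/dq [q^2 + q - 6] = 2*q + 1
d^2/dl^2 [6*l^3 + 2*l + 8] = 36*l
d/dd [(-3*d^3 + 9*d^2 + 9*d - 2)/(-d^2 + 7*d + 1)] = (3*d^4 - 42*d^3 + 63*d^2 + 14*d + 23)/(d^4 - 14*d^3 + 47*d^2 + 14*d + 1)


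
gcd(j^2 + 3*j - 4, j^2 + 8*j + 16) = j + 4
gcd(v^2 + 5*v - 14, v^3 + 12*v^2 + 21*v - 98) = v^2 + 5*v - 14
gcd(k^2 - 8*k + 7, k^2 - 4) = 1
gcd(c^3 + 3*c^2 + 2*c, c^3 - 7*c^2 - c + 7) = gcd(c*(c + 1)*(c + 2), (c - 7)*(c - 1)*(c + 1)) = c + 1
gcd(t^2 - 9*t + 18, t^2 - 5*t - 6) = t - 6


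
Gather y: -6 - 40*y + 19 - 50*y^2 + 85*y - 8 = -50*y^2 + 45*y + 5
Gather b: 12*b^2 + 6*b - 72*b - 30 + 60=12*b^2 - 66*b + 30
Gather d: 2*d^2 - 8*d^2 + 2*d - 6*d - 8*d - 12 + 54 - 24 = -6*d^2 - 12*d + 18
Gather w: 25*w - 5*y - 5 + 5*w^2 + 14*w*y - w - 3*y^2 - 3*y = 5*w^2 + w*(14*y + 24) - 3*y^2 - 8*y - 5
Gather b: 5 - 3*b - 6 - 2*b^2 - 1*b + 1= -2*b^2 - 4*b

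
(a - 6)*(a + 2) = a^2 - 4*a - 12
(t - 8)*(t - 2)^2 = t^3 - 12*t^2 + 36*t - 32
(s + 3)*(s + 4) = s^2 + 7*s + 12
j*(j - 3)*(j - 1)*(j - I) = j^4 - 4*j^3 - I*j^3 + 3*j^2 + 4*I*j^2 - 3*I*j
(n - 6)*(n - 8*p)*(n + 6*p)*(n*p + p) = n^4*p - 2*n^3*p^2 - 5*n^3*p - 48*n^2*p^3 + 10*n^2*p^2 - 6*n^2*p + 240*n*p^3 + 12*n*p^2 + 288*p^3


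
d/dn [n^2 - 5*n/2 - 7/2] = 2*n - 5/2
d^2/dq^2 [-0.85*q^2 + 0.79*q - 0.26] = -1.70000000000000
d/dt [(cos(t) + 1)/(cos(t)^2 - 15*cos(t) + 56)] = (cos(t)^2 + 2*cos(t) - 71)*sin(t)/(cos(t)^2 - 15*cos(t) + 56)^2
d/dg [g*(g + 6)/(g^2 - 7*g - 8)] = (-13*g^2 - 16*g - 48)/(g^4 - 14*g^3 + 33*g^2 + 112*g + 64)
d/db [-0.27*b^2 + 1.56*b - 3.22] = 1.56 - 0.54*b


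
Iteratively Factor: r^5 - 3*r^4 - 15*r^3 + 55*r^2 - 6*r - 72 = (r - 3)*(r^4 - 15*r^2 + 10*r + 24) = (r - 3)^2*(r^3 + 3*r^2 - 6*r - 8) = (r - 3)^2*(r - 2)*(r^2 + 5*r + 4) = (r - 3)^2*(r - 2)*(r + 4)*(r + 1)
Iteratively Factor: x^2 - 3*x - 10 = (x + 2)*(x - 5)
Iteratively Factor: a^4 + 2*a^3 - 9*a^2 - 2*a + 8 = (a - 2)*(a^3 + 4*a^2 - a - 4) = (a - 2)*(a + 4)*(a^2 - 1) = (a - 2)*(a + 1)*(a + 4)*(a - 1)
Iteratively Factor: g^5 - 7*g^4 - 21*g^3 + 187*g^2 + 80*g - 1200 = (g - 4)*(g^4 - 3*g^3 - 33*g^2 + 55*g + 300) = (g - 4)*(g + 3)*(g^3 - 6*g^2 - 15*g + 100) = (g - 4)*(g + 3)*(g + 4)*(g^2 - 10*g + 25) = (g - 5)*(g - 4)*(g + 3)*(g + 4)*(g - 5)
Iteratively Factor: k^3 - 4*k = (k - 2)*(k^2 + 2*k) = k*(k - 2)*(k + 2)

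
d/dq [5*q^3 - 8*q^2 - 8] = q*(15*q - 16)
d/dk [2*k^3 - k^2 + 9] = 2*k*(3*k - 1)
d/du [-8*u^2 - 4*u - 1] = -16*u - 4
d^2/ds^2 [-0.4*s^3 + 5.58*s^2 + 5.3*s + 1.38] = 11.16 - 2.4*s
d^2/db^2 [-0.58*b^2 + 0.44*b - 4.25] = -1.16000000000000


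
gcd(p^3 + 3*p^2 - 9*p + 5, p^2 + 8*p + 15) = p + 5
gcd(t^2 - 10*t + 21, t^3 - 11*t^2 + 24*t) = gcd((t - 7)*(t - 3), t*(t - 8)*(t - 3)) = t - 3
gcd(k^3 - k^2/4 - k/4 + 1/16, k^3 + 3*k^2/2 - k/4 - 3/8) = k^2 - 1/4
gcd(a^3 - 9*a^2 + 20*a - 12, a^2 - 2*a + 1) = a - 1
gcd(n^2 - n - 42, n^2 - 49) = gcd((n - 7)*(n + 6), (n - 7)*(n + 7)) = n - 7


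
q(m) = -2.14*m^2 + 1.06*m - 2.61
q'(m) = 1.06 - 4.28*m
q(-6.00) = -86.01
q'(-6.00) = 26.74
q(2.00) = -9.05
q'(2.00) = -7.50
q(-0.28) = -3.07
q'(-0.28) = 2.26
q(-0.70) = -4.40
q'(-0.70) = 4.06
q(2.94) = -17.99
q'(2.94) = -11.52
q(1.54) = -6.05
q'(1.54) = -5.53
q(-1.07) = -6.19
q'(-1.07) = 5.64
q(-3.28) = -29.11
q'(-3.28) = 15.10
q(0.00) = -2.61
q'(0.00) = 1.06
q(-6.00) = -86.01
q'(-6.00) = 26.74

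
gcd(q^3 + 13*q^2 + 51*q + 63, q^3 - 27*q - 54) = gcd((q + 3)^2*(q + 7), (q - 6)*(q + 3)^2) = q^2 + 6*q + 9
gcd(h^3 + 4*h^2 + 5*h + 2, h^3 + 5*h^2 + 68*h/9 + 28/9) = h + 2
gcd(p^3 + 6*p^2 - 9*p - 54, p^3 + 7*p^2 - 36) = p^2 + 9*p + 18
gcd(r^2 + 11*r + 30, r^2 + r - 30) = r + 6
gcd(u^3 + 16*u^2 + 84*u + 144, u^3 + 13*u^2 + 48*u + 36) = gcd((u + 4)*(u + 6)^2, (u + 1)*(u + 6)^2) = u^2 + 12*u + 36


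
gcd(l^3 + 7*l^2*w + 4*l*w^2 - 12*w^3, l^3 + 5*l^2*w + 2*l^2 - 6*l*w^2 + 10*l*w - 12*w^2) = -l^2 - 5*l*w + 6*w^2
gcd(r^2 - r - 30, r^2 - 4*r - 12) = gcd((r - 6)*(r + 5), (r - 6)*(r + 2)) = r - 6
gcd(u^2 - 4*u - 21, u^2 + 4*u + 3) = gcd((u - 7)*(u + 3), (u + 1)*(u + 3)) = u + 3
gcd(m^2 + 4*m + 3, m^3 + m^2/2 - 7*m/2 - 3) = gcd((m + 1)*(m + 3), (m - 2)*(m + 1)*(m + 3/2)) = m + 1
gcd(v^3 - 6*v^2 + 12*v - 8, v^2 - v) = 1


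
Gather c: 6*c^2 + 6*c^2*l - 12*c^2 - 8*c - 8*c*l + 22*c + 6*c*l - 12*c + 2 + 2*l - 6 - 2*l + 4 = c^2*(6*l - 6) + c*(2 - 2*l)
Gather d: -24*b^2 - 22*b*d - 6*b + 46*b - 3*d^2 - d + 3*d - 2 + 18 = -24*b^2 + 40*b - 3*d^2 + d*(2 - 22*b) + 16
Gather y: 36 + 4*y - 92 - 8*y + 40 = -4*y - 16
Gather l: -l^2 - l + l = -l^2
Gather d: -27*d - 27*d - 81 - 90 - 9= -54*d - 180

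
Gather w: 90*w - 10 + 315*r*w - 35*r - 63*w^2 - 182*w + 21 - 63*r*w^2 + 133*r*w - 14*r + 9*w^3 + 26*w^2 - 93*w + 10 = -49*r + 9*w^3 + w^2*(-63*r - 37) + w*(448*r - 185) + 21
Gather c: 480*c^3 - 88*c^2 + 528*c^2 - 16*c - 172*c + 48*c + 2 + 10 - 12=480*c^3 + 440*c^2 - 140*c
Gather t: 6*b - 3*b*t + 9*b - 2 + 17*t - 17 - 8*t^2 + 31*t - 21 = 15*b - 8*t^2 + t*(48 - 3*b) - 40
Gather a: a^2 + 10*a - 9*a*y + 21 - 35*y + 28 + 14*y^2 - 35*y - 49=a^2 + a*(10 - 9*y) + 14*y^2 - 70*y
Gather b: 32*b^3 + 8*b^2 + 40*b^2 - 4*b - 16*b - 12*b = 32*b^3 + 48*b^2 - 32*b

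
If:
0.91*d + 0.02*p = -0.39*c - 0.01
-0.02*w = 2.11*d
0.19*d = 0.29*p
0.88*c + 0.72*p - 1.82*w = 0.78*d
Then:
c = -0.03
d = 0.00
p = 0.00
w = -0.01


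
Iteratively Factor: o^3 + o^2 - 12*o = (o + 4)*(o^2 - 3*o) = o*(o + 4)*(o - 3)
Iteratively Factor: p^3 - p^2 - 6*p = (p + 2)*(p^2 - 3*p) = (p - 3)*(p + 2)*(p)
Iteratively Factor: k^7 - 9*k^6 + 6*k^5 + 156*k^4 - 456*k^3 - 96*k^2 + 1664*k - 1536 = (k - 4)*(k^6 - 5*k^5 - 14*k^4 + 100*k^3 - 56*k^2 - 320*k + 384) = (k - 4)^2*(k^5 - k^4 - 18*k^3 + 28*k^2 + 56*k - 96) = (k - 4)^2*(k + 4)*(k^4 - 5*k^3 + 2*k^2 + 20*k - 24) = (k - 4)^2*(k - 2)*(k + 4)*(k^3 - 3*k^2 - 4*k + 12) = (k - 4)^2*(k - 3)*(k - 2)*(k + 4)*(k^2 - 4) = (k - 4)^2*(k - 3)*(k - 2)*(k + 2)*(k + 4)*(k - 2)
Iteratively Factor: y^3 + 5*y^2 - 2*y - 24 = (y + 3)*(y^2 + 2*y - 8) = (y + 3)*(y + 4)*(y - 2)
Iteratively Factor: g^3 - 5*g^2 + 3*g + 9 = (g - 3)*(g^2 - 2*g - 3) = (g - 3)^2*(g + 1)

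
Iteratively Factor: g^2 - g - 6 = (g - 3)*(g + 2)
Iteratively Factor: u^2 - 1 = (u + 1)*(u - 1)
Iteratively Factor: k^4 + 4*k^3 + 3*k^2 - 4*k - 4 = (k + 1)*(k^3 + 3*k^2 - 4) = (k + 1)*(k + 2)*(k^2 + k - 2) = (k + 1)*(k + 2)^2*(k - 1)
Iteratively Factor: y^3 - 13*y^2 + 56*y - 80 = (y - 5)*(y^2 - 8*y + 16) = (y - 5)*(y - 4)*(y - 4)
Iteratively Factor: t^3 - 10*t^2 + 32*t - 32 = (t - 4)*(t^2 - 6*t + 8) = (t - 4)^2*(t - 2)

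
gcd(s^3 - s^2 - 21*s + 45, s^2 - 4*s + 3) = s - 3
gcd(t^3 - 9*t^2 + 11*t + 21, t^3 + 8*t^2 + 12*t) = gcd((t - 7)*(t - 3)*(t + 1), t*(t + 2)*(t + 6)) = 1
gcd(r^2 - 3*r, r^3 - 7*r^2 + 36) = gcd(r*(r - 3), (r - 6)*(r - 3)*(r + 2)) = r - 3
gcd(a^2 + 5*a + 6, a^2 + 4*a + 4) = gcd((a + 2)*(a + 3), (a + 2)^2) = a + 2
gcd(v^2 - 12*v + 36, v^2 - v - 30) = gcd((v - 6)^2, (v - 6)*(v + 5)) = v - 6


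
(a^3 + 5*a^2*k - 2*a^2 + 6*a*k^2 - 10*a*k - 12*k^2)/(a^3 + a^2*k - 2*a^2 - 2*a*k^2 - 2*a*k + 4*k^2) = (a + 3*k)/(a - k)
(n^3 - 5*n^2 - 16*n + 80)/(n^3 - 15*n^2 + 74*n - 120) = (n + 4)/(n - 6)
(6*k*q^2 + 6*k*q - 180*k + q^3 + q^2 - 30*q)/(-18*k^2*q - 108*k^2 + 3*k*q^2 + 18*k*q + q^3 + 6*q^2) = (q - 5)/(-3*k + q)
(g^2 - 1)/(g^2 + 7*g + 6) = (g - 1)/(g + 6)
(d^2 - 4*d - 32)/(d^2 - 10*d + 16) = (d + 4)/(d - 2)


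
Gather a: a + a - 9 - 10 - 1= 2*a - 20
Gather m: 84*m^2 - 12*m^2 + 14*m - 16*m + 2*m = 72*m^2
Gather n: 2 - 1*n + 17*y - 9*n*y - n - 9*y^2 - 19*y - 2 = n*(-9*y - 2) - 9*y^2 - 2*y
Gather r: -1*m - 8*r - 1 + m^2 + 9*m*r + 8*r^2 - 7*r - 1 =m^2 - m + 8*r^2 + r*(9*m - 15) - 2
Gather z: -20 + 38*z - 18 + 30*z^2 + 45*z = 30*z^2 + 83*z - 38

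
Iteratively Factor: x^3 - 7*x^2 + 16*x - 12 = (x - 2)*(x^2 - 5*x + 6) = (x - 3)*(x - 2)*(x - 2)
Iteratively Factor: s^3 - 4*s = (s + 2)*(s^2 - 2*s) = s*(s + 2)*(s - 2)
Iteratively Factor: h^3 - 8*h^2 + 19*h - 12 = (h - 4)*(h^2 - 4*h + 3) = (h - 4)*(h - 3)*(h - 1)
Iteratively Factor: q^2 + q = (q + 1)*(q)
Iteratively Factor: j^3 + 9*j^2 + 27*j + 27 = (j + 3)*(j^2 + 6*j + 9) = (j + 3)^2*(j + 3)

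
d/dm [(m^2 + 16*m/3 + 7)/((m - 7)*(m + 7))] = 16*(-m^2 - 21*m - 49)/(3*(m^4 - 98*m^2 + 2401))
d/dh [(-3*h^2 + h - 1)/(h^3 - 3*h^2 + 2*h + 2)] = (3*h^4 - 2*h^3 - 18*h + 4)/(h^6 - 6*h^5 + 13*h^4 - 8*h^3 - 8*h^2 + 8*h + 4)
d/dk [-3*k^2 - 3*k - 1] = -6*k - 3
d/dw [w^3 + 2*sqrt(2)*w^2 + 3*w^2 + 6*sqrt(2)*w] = 3*w^2 + 4*sqrt(2)*w + 6*w + 6*sqrt(2)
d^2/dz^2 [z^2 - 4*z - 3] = 2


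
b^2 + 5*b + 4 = (b + 1)*(b + 4)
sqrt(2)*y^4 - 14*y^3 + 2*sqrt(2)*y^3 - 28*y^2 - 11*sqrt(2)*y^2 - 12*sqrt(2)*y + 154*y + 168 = (y - 3)*(y + 4)*(y - 7*sqrt(2))*(sqrt(2)*y + sqrt(2))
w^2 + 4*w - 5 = (w - 1)*(w + 5)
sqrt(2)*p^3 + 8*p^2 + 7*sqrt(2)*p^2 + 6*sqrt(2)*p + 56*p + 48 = (p + 6)*(p + 4*sqrt(2))*(sqrt(2)*p + sqrt(2))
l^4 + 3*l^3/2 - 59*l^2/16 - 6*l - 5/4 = (l - 2)*(l + 1/4)*(l + 5/4)*(l + 2)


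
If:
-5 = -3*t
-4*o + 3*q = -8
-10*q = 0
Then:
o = 2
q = 0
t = 5/3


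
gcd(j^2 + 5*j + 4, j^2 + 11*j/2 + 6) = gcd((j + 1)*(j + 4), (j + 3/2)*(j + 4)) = j + 4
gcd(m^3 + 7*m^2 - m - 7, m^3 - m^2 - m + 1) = m^2 - 1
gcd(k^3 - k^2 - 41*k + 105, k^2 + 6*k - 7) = k + 7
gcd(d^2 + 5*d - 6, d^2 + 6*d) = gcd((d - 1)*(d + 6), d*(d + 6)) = d + 6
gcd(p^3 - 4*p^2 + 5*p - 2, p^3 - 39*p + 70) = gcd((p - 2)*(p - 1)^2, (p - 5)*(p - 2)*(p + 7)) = p - 2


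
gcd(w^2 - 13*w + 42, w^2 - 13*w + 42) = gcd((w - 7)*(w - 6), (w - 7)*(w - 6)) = w^2 - 13*w + 42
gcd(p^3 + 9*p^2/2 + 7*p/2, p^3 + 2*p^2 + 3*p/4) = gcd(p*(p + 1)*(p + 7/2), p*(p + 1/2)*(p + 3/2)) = p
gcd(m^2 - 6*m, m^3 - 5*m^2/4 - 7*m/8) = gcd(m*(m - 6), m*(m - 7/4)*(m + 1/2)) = m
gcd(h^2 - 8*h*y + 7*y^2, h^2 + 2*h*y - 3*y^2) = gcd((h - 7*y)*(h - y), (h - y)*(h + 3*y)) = -h + y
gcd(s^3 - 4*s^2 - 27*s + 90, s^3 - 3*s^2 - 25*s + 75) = s^2 + 2*s - 15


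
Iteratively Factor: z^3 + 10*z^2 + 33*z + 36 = (z + 3)*(z^2 + 7*z + 12) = (z + 3)^2*(z + 4)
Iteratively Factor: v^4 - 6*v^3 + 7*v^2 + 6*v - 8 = (v - 1)*(v^3 - 5*v^2 + 2*v + 8) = (v - 1)*(v + 1)*(v^2 - 6*v + 8) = (v - 2)*(v - 1)*(v + 1)*(v - 4)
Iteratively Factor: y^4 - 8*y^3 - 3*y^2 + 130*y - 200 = (y + 4)*(y^3 - 12*y^2 + 45*y - 50) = (y - 5)*(y + 4)*(y^2 - 7*y + 10) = (y - 5)^2*(y + 4)*(y - 2)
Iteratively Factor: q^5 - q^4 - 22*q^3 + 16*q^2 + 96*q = (q - 4)*(q^4 + 3*q^3 - 10*q^2 - 24*q) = q*(q - 4)*(q^3 + 3*q^2 - 10*q - 24) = q*(q - 4)*(q - 3)*(q^2 + 6*q + 8) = q*(q - 4)*(q - 3)*(q + 2)*(q + 4)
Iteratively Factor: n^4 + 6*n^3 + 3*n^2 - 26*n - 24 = (n + 4)*(n^3 + 2*n^2 - 5*n - 6) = (n + 3)*(n + 4)*(n^2 - n - 2) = (n - 2)*(n + 3)*(n + 4)*(n + 1)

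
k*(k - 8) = k^2 - 8*k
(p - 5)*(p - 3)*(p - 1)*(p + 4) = p^4 - 5*p^3 - 13*p^2 + 77*p - 60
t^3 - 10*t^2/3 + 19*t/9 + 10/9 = (t - 2)*(t - 5/3)*(t + 1/3)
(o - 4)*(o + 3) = o^2 - o - 12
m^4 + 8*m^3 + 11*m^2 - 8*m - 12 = (m - 1)*(m + 1)*(m + 2)*(m + 6)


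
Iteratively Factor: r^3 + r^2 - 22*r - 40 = (r - 5)*(r^2 + 6*r + 8) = (r - 5)*(r + 4)*(r + 2)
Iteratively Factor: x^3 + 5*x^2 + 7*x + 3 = (x + 1)*(x^2 + 4*x + 3) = (x + 1)*(x + 3)*(x + 1)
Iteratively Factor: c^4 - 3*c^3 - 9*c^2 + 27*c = (c - 3)*(c^3 - 9*c) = c*(c - 3)*(c^2 - 9) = c*(c - 3)^2*(c + 3)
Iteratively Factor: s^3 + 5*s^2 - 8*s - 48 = (s - 3)*(s^2 + 8*s + 16) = (s - 3)*(s + 4)*(s + 4)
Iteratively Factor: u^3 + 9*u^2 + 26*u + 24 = (u + 4)*(u^2 + 5*u + 6) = (u + 2)*(u + 4)*(u + 3)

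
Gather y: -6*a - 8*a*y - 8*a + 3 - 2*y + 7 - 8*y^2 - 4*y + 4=-14*a - 8*y^2 + y*(-8*a - 6) + 14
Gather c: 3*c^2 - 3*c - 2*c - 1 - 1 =3*c^2 - 5*c - 2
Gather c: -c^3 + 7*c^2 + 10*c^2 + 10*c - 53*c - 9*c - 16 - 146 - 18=-c^3 + 17*c^2 - 52*c - 180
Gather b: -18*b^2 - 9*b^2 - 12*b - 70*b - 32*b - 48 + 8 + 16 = -27*b^2 - 114*b - 24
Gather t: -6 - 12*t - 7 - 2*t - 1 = -14*t - 14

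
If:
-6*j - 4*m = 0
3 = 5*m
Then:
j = -2/5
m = 3/5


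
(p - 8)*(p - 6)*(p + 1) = p^3 - 13*p^2 + 34*p + 48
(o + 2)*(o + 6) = o^2 + 8*o + 12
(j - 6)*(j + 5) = j^2 - j - 30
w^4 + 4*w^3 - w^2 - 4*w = w*(w - 1)*(w + 1)*(w + 4)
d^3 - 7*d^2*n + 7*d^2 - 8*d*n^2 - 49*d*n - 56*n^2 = (d + 7)*(d - 8*n)*(d + n)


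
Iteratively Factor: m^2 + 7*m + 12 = (m + 4)*(m + 3)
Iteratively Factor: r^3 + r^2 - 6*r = (r - 2)*(r^2 + 3*r) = r*(r - 2)*(r + 3)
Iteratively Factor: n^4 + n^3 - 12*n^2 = (n + 4)*(n^3 - 3*n^2) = n*(n + 4)*(n^2 - 3*n) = n*(n - 3)*(n + 4)*(n)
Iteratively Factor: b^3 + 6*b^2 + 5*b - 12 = (b + 3)*(b^2 + 3*b - 4) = (b + 3)*(b + 4)*(b - 1)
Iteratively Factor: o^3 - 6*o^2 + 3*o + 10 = (o - 5)*(o^2 - o - 2) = (o - 5)*(o + 1)*(o - 2)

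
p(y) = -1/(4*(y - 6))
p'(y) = 1/(4*(y - 6)^2)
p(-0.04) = 0.04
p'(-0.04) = 0.01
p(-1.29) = 0.03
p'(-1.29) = 0.00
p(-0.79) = 0.04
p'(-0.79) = 0.01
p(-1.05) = 0.04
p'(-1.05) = 0.01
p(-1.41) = 0.03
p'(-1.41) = 0.00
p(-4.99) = 0.02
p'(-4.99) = 0.00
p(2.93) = 0.08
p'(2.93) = 0.03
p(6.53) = -0.47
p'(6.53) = 0.89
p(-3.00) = 0.03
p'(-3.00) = 0.00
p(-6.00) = 0.02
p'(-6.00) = 0.00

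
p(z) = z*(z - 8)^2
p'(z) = z*(2*z - 16) + (z - 8)^2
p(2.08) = 72.90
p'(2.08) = 10.42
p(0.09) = 5.63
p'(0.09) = 61.14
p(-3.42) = -446.02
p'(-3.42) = 208.53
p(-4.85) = -800.84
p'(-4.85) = 289.77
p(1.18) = 54.88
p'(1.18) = 30.42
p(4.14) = 61.68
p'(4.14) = -17.06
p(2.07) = 72.79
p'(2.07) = 10.61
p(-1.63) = -151.16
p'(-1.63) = 124.13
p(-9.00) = -2601.00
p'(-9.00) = 595.00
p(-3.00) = -363.00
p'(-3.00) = 187.00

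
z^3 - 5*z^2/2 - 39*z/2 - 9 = (z - 6)*(z + 1/2)*(z + 3)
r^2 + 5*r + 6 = (r + 2)*(r + 3)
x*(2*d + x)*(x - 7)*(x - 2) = 2*d*x^3 - 18*d*x^2 + 28*d*x + x^4 - 9*x^3 + 14*x^2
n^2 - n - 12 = (n - 4)*(n + 3)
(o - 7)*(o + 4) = o^2 - 3*o - 28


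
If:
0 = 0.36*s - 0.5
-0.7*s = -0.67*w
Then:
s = 1.39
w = 1.45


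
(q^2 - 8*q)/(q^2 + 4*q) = (q - 8)/(q + 4)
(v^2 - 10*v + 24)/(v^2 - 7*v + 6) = (v - 4)/(v - 1)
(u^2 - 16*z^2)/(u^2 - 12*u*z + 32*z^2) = (-u - 4*z)/(-u + 8*z)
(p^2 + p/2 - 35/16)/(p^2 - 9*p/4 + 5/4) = (p + 7/4)/(p - 1)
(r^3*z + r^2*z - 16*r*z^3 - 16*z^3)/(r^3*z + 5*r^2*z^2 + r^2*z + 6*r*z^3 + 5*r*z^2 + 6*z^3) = (r^2 - 16*z^2)/(r^2 + 5*r*z + 6*z^2)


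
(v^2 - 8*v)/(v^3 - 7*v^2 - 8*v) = 1/(v + 1)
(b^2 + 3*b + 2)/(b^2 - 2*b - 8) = (b + 1)/(b - 4)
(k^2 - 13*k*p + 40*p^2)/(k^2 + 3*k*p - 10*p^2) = (k^2 - 13*k*p + 40*p^2)/(k^2 + 3*k*p - 10*p^2)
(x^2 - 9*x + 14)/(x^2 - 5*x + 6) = (x - 7)/(x - 3)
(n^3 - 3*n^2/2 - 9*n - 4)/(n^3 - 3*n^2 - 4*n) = (n^2 + 5*n/2 + 1)/(n*(n + 1))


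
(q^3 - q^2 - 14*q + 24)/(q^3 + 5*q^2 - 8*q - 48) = (q - 2)/(q + 4)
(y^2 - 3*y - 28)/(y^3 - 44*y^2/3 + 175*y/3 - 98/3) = 3*(y + 4)/(3*y^2 - 23*y + 14)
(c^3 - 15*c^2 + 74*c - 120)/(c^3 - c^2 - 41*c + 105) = (c^2 - 10*c + 24)/(c^2 + 4*c - 21)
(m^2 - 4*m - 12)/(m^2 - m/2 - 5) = 2*(m - 6)/(2*m - 5)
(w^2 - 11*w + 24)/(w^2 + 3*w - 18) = (w - 8)/(w + 6)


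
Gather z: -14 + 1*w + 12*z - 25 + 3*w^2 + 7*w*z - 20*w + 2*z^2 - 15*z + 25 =3*w^2 - 19*w + 2*z^2 + z*(7*w - 3) - 14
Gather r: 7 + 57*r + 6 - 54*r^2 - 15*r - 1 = -54*r^2 + 42*r + 12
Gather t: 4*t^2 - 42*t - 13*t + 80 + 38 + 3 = 4*t^2 - 55*t + 121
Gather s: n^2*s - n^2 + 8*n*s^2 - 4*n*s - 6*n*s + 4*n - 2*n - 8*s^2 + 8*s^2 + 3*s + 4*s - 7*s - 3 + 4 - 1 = -n^2 + 8*n*s^2 + 2*n + s*(n^2 - 10*n)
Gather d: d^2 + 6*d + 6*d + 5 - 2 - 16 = d^2 + 12*d - 13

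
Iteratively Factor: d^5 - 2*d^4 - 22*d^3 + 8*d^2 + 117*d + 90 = (d + 3)*(d^4 - 5*d^3 - 7*d^2 + 29*d + 30) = (d - 5)*(d + 3)*(d^3 - 7*d - 6) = (d - 5)*(d - 3)*(d + 3)*(d^2 + 3*d + 2) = (d - 5)*(d - 3)*(d + 2)*(d + 3)*(d + 1)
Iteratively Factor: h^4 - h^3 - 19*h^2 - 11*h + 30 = (h + 3)*(h^3 - 4*h^2 - 7*h + 10) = (h + 2)*(h + 3)*(h^2 - 6*h + 5) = (h - 5)*(h + 2)*(h + 3)*(h - 1)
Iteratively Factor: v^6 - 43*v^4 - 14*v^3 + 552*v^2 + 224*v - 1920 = (v - 4)*(v^5 + 4*v^4 - 27*v^3 - 122*v^2 + 64*v + 480) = (v - 5)*(v - 4)*(v^4 + 9*v^3 + 18*v^2 - 32*v - 96) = (v - 5)*(v - 4)*(v + 3)*(v^3 + 6*v^2 - 32) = (v - 5)*(v - 4)*(v + 3)*(v + 4)*(v^2 + 2*v - 8) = (v - 5)*(v - 4)*(v - 2)*(v + 3)*(v + 4)*(v + 4)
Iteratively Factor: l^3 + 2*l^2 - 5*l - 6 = (l + 1)*(l^2 + l - 6) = (l + 1)*(l + 3)*(l - 2)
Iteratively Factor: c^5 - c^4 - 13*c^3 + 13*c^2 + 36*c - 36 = (c - 2)*(c^4 + c^3 - 11*c^2 - 9*c + 18) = (c - 2)*(c - 1)*(c^3 + 2*c^2 - 9*c - 18) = (c - 3)*(c - 2)*(c - 1)*(c^2 + 5*c + 6) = (c - 3)*(c - 2)*(c - 1)*(c + 2)*(c + 3)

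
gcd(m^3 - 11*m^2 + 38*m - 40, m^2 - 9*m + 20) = m^2 - 9*m + 20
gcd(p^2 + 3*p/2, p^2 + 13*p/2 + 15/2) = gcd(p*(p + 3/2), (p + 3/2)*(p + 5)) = p + 3/2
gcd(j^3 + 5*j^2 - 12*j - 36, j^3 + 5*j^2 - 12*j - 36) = j^3 + 5*j^2 - 12*j - 36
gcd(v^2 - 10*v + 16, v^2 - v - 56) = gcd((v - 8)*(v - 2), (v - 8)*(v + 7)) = v - 8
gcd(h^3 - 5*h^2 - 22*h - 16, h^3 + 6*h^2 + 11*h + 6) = h^2 + 3*h + 2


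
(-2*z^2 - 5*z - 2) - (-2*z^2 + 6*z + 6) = -11*z - 8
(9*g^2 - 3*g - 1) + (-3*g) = 9*g^2 - 6*g - 1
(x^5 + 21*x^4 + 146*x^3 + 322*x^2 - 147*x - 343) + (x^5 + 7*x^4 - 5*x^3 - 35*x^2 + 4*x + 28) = 2*x^5 + 28*x^4 + 141*x^3 + 287*x^2 - 143*x - 315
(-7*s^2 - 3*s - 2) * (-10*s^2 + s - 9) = 70*s^4 + 23*s^3 + 80*s^2 + 25*s + 18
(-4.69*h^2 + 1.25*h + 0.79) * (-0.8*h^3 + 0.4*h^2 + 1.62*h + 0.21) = 3.752*h^5 - 2.876*h^4 - 7.7298*h^3 + 1.3561*h^2 + 1.5423*h + 0.1659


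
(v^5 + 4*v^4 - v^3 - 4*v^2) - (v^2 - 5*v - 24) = v^5 + 4*v^4 - v^3 - 5*v^2 + 5*v + 24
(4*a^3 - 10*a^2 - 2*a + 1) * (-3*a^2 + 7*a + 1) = -12*a^5 + 58*a^4 - 60*a^3 - 27*a^2 + 5*a + 1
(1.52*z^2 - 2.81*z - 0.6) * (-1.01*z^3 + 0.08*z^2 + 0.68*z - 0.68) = -1.5352*z^5 + 2.9597*z^4 + 1.4148*z^3 - 2.9924*z^2 + 1.5028*z + 0.408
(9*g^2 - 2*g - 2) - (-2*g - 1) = 9*g^2 - 1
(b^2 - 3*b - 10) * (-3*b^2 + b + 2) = -3*b^4 + 10*b^3 + 29*b^2 - 16*b - 20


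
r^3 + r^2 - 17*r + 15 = (r - 3)*(r - 1)*(r + 5)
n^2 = n^2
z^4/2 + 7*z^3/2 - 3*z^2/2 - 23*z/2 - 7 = (z/2 + 1/2)*(z - 2)*(z + 1)*(z + 7)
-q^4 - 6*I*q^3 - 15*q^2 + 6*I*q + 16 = (q - 2*I)*(q + 8*I)*(-I*q - I)*(-I*q + I)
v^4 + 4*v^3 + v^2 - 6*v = v*(v - 1)*(v + 2)*(v + 3)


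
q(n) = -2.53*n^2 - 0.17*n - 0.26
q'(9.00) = -45.71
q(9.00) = -206.72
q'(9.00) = -45.71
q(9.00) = -206.72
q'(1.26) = -6.55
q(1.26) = -4.49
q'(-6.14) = 30.90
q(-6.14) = -94.60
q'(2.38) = -12.21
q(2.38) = -15.00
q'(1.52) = -7.86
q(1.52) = -6.36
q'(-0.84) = 4.08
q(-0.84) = -1.90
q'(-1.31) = 6.46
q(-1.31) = -4.38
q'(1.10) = -5.74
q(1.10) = -3.51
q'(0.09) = -0.63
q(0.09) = -0.30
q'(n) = -5.06*n - 0.17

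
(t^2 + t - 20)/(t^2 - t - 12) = (t + 5)/(t + 3)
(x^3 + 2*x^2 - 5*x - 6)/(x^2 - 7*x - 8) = (x^2 + x - 6)/(x - 8)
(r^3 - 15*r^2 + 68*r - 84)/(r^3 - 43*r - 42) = (r^2 - 8*r + 12)/(r^2 + 7*r + 6)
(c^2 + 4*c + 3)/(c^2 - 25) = (c^2 + 4*c + 3)/(c^2 - 25)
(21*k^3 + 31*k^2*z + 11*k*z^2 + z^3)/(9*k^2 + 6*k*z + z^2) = (7*k^2 + 8*k*z + z^2)/(3*k + z)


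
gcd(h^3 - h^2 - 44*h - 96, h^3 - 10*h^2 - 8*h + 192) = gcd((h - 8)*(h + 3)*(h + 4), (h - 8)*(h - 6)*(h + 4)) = h^2 - 4*h - 32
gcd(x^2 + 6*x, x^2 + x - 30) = x + 6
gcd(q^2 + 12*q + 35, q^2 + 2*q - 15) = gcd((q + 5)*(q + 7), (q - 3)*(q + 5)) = q + 5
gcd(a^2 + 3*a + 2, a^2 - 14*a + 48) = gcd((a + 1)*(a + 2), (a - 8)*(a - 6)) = 1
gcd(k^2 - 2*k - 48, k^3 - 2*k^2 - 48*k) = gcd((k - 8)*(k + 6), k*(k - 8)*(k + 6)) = k^2 - 2*k - 48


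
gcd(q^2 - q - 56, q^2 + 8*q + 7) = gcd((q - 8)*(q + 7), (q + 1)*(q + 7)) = q + 7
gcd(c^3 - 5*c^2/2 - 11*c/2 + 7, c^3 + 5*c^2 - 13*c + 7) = c - 1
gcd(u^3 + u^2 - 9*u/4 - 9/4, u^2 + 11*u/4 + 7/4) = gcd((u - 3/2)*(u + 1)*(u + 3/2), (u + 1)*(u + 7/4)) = u + 1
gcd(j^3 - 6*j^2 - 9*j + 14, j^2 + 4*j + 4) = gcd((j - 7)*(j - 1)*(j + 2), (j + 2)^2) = j + 2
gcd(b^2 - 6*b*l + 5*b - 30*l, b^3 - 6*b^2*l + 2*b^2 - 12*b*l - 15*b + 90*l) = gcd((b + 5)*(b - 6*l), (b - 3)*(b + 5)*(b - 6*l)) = b^2 - 6*b*l + 5*b - 30*l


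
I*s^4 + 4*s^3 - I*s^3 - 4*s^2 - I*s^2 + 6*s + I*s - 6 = (s - 3*I)*(s - 2*I)*(s + I)*(I*s - I)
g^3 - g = g*(g - 1)*(g + 1)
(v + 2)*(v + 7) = v^2 + 9*v + 14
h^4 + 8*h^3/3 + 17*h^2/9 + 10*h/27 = h*(h + 1/3)*(h + 2/3)*(h + 5/3)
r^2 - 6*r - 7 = (r - 7)*(r + 1)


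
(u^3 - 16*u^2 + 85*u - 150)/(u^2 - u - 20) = (u^2 - 11*u + 30)/(u + 4)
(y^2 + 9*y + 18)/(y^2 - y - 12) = (y + 6)/(y - 4)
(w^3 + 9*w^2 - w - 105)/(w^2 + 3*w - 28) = (w^2 + 2*w - 15)/(w - 4)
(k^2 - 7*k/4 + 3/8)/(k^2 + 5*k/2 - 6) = (k - 1/4)/(k + 4)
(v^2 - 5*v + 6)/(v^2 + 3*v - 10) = (v - 3)/(v + 5)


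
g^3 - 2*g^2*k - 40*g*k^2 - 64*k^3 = (g - 8*k)*(g + 2*k)*(g + 4*k)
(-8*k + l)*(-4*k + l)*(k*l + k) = 32*k^3*l + 32*k^3 - 12*k^2*l^2 - 12*k^2*l + k*l^3 + k*l^2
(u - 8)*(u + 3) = u^2 - 5*u - 24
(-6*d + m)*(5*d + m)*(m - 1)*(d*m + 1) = -30*d^3*m^2 + 30*d^3*m - d^2*m^3 + d^2*m^2 - 30*d^2*m + 30*d^2 + d*m^4 - d*m^3 - d*m^2 + d*m + m^3 - m^2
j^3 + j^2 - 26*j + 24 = (j - 4)*(j - 1)*(j + 6)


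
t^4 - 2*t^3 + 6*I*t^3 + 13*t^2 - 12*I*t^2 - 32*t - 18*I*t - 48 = (t - 3)*(t + 1)*(t - 2*I)*(t + 8*I)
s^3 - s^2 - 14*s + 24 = (s - 3)*(s - 2)*(s + 4)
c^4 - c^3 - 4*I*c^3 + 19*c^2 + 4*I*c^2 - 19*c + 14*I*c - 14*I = (c - 1)*(c - 7*I)*(c + I)*(c + 2*I)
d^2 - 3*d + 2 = (d - 2)*(d - 1)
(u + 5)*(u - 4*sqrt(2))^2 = u^3 - 8*sqrt(2)*u^2 + 5*u^2 - 40*sqrt(2)*u + 32*u + 160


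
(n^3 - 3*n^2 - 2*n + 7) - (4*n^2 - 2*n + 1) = n^3 - 7*n^2 + 6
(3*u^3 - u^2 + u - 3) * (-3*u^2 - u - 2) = -9*u^5 - 8*u^3 + 10*u^2 + u + 6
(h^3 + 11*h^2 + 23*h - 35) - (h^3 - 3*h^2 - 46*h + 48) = 14*h^2 + 69*h - 83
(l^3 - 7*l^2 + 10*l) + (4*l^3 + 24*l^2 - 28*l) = 5*l^3 + 17*l^2 - 18*l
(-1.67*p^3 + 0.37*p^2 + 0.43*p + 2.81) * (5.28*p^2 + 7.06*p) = -8.8176*p^5 - 9.8366*p^4 + 4.8826*p^3 + 17.8726*p^2 + 19.8386*p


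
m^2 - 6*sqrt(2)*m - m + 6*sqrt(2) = (m - 1)*(m - 6*sqrt(2))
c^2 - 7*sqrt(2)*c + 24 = (c - 4*sqrt(2))*(c - 3*sqrt(2))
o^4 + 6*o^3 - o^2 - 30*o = o*(o - 2)*(o + 3)*(o + 5)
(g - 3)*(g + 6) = g^2 + 3*g - 18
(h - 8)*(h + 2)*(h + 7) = h^3 + h^2 - 58*h - 112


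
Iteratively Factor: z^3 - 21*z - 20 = (z - 5)*(z^2 + 5*z + 4) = (z - 5)*(z + 1)*(z + 4)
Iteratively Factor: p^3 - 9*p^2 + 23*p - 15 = (p - 1)*(p^2 - 8*p + 15) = (p - 3)*(p - 1)*(p - 5)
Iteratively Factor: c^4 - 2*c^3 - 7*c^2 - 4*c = (c)*(c^3 - 2*c^2 - 7*c - 4) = c*(c - 4)*(c^2 + 2*c + 1) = c*(c - 4)*(c + 1)*(c + 1)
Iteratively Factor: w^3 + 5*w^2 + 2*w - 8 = (w + 4)*(w^2 + w - 2) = (w + 2)*(w + 4)*(w - 1)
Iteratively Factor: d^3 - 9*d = (d - 3)*(d^2 + 3*d) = d*(d - 3)*(d + 3)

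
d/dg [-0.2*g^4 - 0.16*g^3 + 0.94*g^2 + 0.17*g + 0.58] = -0.8*g^3 - 0.48*g^2 + 1.88*g + 0.17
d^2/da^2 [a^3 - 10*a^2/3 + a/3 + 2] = 6*a - 20/3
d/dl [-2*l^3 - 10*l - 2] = -6*l^2 - 10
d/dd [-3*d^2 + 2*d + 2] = 2 - 6*d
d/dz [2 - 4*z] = -4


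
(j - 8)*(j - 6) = j^2 - 14*j + 48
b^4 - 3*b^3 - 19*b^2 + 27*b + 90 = (b - 5)*(b - 3)*(b + 2)*(b + 3)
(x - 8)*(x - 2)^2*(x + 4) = x^4 - 8*x^3 - 12*x^2 + 112*x - 128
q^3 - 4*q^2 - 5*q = q*(q - 5)*(q + 1)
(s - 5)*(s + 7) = s^2 + 2*s - 35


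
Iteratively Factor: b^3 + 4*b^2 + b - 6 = (b - 1)*(b^2 + 5*b + 6) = (b - 1)*(b + 2)*(b + 3)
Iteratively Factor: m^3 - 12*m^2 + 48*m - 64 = (m - 4)*(m^2 - 8*m + 16) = (m - 4)^2*(m - 4)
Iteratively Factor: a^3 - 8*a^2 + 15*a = (a - 5)*(a^2 - 3*a) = (a - 5)*(a - 3)*(a)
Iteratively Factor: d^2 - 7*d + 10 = (d - 2)*(d - 5)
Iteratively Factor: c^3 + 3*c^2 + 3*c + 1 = (c + 1)*(c^2 + 2*c + 1) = (c + 1)^2*(c + 1)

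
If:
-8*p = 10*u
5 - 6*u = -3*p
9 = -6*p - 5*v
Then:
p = -25/39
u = 20/39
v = -67/65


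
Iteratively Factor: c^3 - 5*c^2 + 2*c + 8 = (c - 2)*(c^2 - 3*c - 4) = (c - 2)*(c + 1)*(c - 4)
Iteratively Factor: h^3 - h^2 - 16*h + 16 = (h - 1)*(h^2 - 16) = (h - 4)*(h - 1)*(h + 4)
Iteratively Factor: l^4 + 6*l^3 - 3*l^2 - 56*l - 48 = (l + 4)*(l^3 + 2*l^2 - 11*l - 12) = (l + 4)^2*(l^2 - 2*l - 3) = (l + 1)*(l + 4)^2*(l - 3)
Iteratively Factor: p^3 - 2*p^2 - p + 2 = (p - 1)*(p^2 - p - 2) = (p - 1)*(p + 1)*(p - 2)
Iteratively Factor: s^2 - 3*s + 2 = (s - 1)*(s - 2)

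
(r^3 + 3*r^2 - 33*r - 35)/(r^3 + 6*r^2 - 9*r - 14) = (r - 5)/(r - 2)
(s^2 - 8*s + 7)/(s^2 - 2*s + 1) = (s - 7)/(s - 1)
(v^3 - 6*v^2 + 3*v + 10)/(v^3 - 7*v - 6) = (v^2 - 7*v + 10)/(v^2 - v - 6)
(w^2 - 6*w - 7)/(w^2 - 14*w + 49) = (w + 1)/(w - 7)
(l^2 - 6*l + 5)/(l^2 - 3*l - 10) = (l - 1)/(l + 2)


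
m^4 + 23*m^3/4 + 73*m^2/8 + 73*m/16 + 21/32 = (m + 1/4)*(m + 1/2)*(m + 3/2)*(m + 7/2)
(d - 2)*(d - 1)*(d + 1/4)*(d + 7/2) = d^4 + 3*d^3/4 - 67*d^2/8 + 39*d/8 + 7/4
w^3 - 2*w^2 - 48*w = w*(w - 8)*(w + 6)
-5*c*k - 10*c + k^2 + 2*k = (-5*c + k)*(k + 2)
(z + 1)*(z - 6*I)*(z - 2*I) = z^3 + z^2 - 8*I*z^2 - 12*z - 8*I*z - 12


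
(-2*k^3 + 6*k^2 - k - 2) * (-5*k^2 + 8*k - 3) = 10*k^5 - 46*k^4 + 59*k^3 - 16*k^2 - 13*k + 6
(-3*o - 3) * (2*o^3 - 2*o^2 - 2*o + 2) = -6*o^4 + 12*o^2 - 6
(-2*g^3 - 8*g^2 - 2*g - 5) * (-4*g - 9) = 8*g^4 + 50*g^3 + 80*g^2 + 38*g + 45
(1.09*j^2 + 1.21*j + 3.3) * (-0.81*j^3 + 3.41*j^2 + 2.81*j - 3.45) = -0.8829*j^5 + 2.7368*j^4 + 4.516*j^3 + 10.8926*j^2 + 5.0985*j - 11.385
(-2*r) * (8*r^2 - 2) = -16*r^3 + 4*r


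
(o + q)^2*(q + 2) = o^2*q + 2*o^2 + 2*o*q^2 + 4*o*q + q^3 + 2*q^2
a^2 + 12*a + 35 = (a + 5)*(a + 7)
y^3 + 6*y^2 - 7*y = y*(y - 1)*(y + 7)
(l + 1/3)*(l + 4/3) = l^2 + 5*l/3 + 4/9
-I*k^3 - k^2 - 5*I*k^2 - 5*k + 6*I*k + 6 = (k + 6)*(k - I)*(-I*k + I)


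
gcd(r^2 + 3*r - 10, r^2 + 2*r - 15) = r + 5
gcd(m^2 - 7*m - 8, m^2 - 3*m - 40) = m - 8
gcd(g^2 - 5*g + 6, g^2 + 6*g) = 1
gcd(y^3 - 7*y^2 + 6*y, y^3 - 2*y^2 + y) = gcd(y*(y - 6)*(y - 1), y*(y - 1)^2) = y^2 - y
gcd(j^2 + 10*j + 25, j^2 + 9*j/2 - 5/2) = j + 5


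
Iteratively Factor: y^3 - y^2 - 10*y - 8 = (y + 2)*(y^2 - 3*y - 4) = (y - 4)*(y + 2)*(y + 1)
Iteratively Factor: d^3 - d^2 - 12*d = (d - 4)*(d^2 + 3*d) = d*(d - 4)*(d + 3)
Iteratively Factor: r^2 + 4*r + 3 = (r + 1)*(r + 3)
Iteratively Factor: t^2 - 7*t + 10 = (t - 5)*(t - 2)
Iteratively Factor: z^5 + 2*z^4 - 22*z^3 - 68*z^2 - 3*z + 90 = (z - 1)*(z^4 + 3*z^3 - 19*z^2 - 87*z - 90) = (z - 1)*(z + 3)*(z^3 - 19*z - 30) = (z - 1)*(z + 2)*(z + 3)*(z^2 - 2*z - 15) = (z - 1)*(z + 2)*(z + 3)^2*(z - 5)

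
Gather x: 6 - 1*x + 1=7 - x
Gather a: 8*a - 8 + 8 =8*a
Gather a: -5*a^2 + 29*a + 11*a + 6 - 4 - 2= -5*a^2 + 40*a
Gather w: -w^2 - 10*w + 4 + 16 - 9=-w^2 - 10*w + 11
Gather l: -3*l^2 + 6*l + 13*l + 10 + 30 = -3*l^2 + 19*l + 40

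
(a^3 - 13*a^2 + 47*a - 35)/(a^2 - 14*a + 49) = (a^2 - 6*a + 5)/(a - 7)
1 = 1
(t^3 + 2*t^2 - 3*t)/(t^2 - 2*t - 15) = t*(t - 1)/(t - 5)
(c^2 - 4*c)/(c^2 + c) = (c - 4)/(c + 1)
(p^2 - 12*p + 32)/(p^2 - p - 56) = (p - 4)/(p + 7)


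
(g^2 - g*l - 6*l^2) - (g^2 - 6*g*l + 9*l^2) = 5*g*l - 15*l^2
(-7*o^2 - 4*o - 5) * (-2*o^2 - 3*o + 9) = 14*o^4 + 29*o^3 - 41*o^2 - 21*o - 45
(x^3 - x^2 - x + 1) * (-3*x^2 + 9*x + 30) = -3*x^5 + 12*x^4 + 24*x^3 - 42*x^2 - 21*x + 30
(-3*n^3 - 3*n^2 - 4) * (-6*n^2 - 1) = 18*n^5 + 18*n^4 + 3*n^3 + 27*n^2 + 4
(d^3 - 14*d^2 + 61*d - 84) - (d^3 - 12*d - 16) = -14*d^2 + 73*d - 68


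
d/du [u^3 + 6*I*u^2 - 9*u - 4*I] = 3*u^2 + 12*I*u - 9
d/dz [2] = 0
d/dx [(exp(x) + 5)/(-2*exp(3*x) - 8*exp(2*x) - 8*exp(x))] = (exp(2*x) + 15*exp(x)/2 + 5)*exp(-x)/(exp(3*x) + 6*exp(2*x) + 12*exp(x) + 8)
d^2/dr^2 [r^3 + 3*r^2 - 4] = 6*r + 6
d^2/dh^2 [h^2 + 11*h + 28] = 2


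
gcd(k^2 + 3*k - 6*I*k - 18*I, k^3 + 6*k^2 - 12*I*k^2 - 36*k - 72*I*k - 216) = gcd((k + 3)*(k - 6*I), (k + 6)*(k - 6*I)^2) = k - 6*I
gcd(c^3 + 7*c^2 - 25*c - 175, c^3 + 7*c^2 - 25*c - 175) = c^3 + 7*c^2 - 25*c - 175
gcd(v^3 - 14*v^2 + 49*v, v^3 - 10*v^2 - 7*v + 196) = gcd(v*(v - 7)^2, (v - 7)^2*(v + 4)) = v^2 - 14*v + 49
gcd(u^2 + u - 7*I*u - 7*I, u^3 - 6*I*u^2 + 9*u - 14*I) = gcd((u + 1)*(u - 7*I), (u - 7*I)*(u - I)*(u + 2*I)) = u - 7*I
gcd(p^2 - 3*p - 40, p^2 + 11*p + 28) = 1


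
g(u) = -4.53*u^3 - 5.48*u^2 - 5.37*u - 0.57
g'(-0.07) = -4.67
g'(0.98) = -29.16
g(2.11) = -78.85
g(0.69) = -8.37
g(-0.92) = 3.26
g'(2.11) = -89.00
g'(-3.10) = -101.99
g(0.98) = -15.36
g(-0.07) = -0.22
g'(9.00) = -1204.80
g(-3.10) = 98.37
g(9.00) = -3795.15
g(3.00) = -188.31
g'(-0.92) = -6.79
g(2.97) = -183.53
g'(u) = -13.59*u^2 - 10.96*u - 5.37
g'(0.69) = -19.40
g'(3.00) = -160.56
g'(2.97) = -157.80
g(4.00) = -399.65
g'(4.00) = -266.65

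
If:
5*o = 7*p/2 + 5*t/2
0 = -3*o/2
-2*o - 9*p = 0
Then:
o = 0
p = 0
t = 0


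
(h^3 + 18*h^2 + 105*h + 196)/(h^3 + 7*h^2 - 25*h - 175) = (h^2 + 11*h + 28)/(h^2 - 25)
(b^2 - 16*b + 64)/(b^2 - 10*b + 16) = (b - 8)/(b - 2)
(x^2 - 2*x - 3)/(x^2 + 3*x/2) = 2*(x^2 - 2*x - 3)/(x*(2*x + 3))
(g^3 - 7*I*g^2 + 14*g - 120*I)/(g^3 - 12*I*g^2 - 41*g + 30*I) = (g + 4*I)/(g - I)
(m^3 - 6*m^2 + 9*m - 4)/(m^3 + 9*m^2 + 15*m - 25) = (m^2 - 5*m + 4)/(m^2 + 10*m + 25)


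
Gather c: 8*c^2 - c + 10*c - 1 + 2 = 8*c^2 + 9*c + 1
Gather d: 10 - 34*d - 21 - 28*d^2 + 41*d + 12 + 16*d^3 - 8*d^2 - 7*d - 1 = 16*d^3 - 36*d^2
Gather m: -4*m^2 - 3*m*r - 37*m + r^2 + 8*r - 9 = -4*m^2 + m*(-3*r - 37) + r^2 + 8*r - 9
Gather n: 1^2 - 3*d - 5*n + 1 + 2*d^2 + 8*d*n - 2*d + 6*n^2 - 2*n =2*d^2 - 5*d + 6*n^2 + n*(8*d - 7) + 2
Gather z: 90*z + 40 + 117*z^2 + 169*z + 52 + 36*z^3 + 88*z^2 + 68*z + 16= 36*z^3 + 205*z^2 + 327*z + 108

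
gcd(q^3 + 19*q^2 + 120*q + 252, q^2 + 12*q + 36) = q^2 + 12*q + 36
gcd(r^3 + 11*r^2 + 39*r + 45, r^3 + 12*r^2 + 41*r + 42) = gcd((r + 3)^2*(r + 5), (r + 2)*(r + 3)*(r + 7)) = r + 3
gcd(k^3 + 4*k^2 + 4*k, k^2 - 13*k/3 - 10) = 1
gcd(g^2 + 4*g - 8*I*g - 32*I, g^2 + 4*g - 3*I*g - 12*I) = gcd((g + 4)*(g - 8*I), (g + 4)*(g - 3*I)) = g + 4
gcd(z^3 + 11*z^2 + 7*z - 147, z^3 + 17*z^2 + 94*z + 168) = z + 7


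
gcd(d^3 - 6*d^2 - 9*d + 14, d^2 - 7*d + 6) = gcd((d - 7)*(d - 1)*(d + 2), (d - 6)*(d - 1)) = d - 1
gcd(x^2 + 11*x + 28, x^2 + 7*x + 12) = x + 4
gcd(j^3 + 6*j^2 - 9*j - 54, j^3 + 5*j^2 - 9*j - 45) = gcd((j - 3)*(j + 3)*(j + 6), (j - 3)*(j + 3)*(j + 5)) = j^2 - 9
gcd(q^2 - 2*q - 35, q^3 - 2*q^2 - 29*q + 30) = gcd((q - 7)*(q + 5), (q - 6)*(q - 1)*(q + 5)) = q + 5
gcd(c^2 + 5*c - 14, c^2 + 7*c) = c + 7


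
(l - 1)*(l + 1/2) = l^2 - l/2 - 1/2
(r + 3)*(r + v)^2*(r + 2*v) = r^4 + 4*r^3*v + 3*r^3 + 5*r^2*v^2 + 12*r^2*v + 2*r*v^3 + 15*r*v^2 + 6*v^3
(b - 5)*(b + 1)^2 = b^3 - 3*b^2 - 9*b - 5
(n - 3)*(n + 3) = n^2 - 9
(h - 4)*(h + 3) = h^2 - h - 12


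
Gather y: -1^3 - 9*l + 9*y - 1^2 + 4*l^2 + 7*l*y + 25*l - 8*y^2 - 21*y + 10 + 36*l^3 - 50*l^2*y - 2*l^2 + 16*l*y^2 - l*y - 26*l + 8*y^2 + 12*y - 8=36*l^3 + 2*l^2 + 16*l*y^2 - 10*l + y*(-50*l^2 + 6*l)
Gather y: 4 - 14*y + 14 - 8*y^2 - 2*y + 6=-8*y^2 - 16*y + 24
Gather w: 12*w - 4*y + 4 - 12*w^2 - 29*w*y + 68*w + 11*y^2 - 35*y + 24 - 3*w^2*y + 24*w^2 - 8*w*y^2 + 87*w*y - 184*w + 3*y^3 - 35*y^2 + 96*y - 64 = w^2*(12 - 3*y) + w*(-8*y^2 + 58*y - 104) + 3*y^3 - 24*y^2 + 57*y - 36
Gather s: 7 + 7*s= 7*s + 7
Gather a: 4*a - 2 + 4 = 4*a + 2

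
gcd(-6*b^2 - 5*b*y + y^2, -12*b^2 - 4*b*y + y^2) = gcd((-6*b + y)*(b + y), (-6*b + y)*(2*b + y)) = -6*b + y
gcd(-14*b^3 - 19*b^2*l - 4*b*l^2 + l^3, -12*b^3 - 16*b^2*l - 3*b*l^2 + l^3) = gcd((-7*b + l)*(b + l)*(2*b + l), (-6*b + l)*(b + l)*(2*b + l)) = 2*b^2 + 3*b*l + l^2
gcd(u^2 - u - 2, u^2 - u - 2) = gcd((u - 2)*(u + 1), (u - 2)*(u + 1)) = u^2 - u - 2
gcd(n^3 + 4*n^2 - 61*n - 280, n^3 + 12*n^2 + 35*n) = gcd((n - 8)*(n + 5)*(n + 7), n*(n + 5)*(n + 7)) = n^2 + 12*n + 35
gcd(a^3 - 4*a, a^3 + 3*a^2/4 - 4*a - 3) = a^2 - 4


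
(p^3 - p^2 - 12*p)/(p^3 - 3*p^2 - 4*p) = (p + 3)/(p + 1)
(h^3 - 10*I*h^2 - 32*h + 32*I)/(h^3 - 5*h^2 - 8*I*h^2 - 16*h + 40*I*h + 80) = (h - 2*I)/(h - 5)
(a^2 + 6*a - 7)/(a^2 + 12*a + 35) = (a - 1)/(a + 5)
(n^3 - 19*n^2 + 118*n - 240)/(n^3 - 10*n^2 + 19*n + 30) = (n - 8)/(n + 1)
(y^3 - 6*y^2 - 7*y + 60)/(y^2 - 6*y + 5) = (y^2 - y - 12)/(y - 1)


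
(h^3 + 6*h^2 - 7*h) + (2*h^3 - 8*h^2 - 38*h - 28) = 3*h^3 - 2*h^2 - 45*h - 28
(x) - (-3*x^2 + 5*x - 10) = 3*x^2 - 4*x + 10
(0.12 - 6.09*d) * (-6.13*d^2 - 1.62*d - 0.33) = 37.3317*d^3 + 9.1302*d^2 + 1.8153*d - 0.0396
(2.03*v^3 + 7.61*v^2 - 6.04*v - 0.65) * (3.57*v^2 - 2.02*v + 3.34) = 7.2471*v^5 + 23.0671*v^4 - 30.1548*v^3 + 35.2977*v^2 - 18.8606*v - 2.171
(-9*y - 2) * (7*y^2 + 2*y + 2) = -63*y^3 - 32*y^2 - 22*y - 4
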